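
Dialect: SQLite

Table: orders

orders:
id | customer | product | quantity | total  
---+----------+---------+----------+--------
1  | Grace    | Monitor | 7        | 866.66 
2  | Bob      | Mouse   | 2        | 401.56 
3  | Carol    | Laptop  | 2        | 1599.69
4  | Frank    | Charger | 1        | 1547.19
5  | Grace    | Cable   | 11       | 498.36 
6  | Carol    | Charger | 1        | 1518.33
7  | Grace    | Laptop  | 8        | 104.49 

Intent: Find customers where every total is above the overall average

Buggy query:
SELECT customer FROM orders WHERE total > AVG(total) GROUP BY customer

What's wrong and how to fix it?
Bug: AVG() is an aggregate; it can't sit directly in WHERE

Fix: Use a subquery for AVG and a HAVING MIN(...) filter so the condition holds for every row in the group

Corrected query:
SELECT customer FROM orders GROUP BY customer HAVING MIN(total) > (SELECT AVG(total) FROM orders)

Result:
customer
--------
Carol   
Frank   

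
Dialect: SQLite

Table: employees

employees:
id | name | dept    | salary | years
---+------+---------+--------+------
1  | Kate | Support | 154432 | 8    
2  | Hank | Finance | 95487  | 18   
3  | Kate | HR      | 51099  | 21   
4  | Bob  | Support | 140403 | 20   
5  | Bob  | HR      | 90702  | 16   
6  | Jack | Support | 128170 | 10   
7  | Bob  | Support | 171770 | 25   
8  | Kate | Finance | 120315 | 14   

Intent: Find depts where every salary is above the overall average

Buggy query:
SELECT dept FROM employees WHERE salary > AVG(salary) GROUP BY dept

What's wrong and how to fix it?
Bug: AVG() is an aggregate; it can't sit directly in WHERE

Fix: Compute the overall average in a scalar subquery and compare each group's MIN against it in HAVING

Corrected query:
SELECT dept FROM employees GROUP BY dept HAVING MIN(salary) > (SELECT AVG(salary) FROM employees)

Result:
dept   
-------
Support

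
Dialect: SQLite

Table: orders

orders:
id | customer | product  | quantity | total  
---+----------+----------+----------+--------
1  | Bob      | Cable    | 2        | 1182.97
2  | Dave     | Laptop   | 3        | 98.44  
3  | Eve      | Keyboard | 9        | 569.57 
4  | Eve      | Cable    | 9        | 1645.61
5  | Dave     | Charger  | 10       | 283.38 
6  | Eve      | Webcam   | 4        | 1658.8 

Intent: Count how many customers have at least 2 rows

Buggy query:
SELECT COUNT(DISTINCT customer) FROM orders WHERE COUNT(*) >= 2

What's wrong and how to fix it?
Bug: WHERE filters individual rows, not groups, so a group-level COUNT is invalid there

Fix: Group first with HAVING COUNT(*) >= 2, then COUNT the resulting groups

Corrected query:
SELECT COUNT(*) FROM (SELECT customer FROM orders GROUP BY customer HAVING COUNT(*) >= 2)

Result:
COUNT(*)
--------
2       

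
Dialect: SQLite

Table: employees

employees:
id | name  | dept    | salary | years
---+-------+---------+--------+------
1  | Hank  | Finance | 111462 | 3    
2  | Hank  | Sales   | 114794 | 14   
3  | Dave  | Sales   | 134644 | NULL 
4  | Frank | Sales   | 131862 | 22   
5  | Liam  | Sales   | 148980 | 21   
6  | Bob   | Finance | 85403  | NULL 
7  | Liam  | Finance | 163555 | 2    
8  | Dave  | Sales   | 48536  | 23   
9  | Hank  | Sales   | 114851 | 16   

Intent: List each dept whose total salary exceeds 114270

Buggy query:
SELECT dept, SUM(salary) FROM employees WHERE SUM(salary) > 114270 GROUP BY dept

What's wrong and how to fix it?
Bug: Aggregate functions cannot appear in a WHERE clause

Fix: Move the aggregate condition to a HAVING clause

Corrected query:
SELECT dept, SUM(salary) FROM employees GROUP BY dept HAVING SUM(salary) > 114270

Result:
dept    | SUM(salary)
--------+------------
Finance | 360420     
Sales   | 693667     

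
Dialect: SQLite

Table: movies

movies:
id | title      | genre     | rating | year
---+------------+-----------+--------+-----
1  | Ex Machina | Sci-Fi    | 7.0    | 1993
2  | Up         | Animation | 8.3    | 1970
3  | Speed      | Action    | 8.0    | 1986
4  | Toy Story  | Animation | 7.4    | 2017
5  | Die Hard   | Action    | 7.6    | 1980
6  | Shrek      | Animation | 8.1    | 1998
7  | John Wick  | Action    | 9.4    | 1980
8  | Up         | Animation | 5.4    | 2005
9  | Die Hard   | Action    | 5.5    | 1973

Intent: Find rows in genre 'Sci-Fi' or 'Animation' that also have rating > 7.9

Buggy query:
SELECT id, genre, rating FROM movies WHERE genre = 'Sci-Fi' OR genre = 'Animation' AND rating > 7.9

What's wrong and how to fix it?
Bug: Without parentheses, AND is evaluated before OR, so the rating filter only applies to the 'Animation' branch

Fix: Group the OR with parentheses (or use IN), then AND the threshold

Corrected query:
SELECT id, genre, rating FROM movies WHERE (genre = 'Sci-Fi' OR genre = 'Animation') AND rating > 7.9

Result:
id | genre     | rating
---+-----------+-------
2  | Animation | 8.3   
6  | Animation | 8.1   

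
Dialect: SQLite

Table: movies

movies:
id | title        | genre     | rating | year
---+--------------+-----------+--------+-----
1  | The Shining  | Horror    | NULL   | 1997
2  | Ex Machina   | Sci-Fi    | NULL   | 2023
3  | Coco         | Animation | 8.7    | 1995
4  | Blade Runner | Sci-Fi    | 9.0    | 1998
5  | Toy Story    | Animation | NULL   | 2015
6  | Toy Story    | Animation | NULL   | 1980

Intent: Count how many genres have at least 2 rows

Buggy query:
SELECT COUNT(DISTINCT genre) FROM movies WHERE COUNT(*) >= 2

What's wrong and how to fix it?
Bug: COUNT(*) cannot appear in WHERE; the per-group count doesn't exist yet

Fix: Use a subquery that GROUPs and filters with HAVING, then count its rows

Corrected query:
SELECT COUNT(*) FROM (SELECT genre FROM movies GROUP BY genre HAVING COUNT(*) >= 2)

Result:
COUNT(*)
--------
2       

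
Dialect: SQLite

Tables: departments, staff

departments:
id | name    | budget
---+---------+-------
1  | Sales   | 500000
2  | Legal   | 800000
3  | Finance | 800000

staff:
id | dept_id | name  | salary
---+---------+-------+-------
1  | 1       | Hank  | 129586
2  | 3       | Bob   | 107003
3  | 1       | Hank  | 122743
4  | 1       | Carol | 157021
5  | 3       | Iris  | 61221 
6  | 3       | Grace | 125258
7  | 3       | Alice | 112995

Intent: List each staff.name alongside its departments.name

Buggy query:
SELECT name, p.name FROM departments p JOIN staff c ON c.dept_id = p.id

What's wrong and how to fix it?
Bug: 'name' exists in both joined tables, so the database can't tell which one is meant

Fix: Qualify the column with its table alias (c.name)

Corrected query:
SELECT c.name, p.name FROM departments p JOIN staff c ON c.dept_id = p.id

Result:
name  | name   
------+--------
Hank  | Sales  
Bob   | Finance
Hank  | Sales  
Carol | Sales  
Iris  | Finance
Grace | Finance
Alice | Finance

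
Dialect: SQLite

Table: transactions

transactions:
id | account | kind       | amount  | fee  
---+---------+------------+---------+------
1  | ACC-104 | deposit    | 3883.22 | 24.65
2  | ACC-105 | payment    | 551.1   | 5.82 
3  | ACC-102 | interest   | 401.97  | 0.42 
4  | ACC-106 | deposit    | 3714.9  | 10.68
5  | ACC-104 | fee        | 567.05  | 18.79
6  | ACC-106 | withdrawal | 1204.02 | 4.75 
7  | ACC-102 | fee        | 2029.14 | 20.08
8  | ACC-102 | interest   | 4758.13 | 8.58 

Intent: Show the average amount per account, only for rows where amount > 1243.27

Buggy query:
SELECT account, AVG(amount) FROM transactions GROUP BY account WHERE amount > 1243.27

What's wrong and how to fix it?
Bug: WHERE cannot follow GROUP BY

Fix: Move the WHERE clause before GROUP BY

Corrected query:
SELECT account, AVG(amount) FROM transactions WHERE amount > 1243.27 GROUP BY account

Result:
account | AVG(amount)
--------+------------
ACC-102 | 3393.635   
ACC-104 | 3883.22    
ACC-106 | 3714.9     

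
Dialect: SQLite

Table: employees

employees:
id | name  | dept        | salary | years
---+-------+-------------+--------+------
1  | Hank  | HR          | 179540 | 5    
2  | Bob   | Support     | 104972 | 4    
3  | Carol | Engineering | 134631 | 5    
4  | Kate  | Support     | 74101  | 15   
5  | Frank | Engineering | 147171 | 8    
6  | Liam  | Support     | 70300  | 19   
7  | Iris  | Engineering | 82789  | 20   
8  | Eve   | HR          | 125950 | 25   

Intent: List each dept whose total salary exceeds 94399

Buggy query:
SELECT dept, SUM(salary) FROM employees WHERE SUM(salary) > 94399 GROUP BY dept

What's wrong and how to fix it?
Bug: WHERE runs before GROUP BY, so aggregates aren't available there

Fix: Move the aggregate condition to a HAVING clause

Corrected query:
SELECT dept, SUM(salary) FROM employees GROUP BY dept HAVING SUM(salary) > 94399

Result:
dept        | SUM(salary)
------------+------------
Engineering | 364591     
HR          | 305490     
Support     | 249373     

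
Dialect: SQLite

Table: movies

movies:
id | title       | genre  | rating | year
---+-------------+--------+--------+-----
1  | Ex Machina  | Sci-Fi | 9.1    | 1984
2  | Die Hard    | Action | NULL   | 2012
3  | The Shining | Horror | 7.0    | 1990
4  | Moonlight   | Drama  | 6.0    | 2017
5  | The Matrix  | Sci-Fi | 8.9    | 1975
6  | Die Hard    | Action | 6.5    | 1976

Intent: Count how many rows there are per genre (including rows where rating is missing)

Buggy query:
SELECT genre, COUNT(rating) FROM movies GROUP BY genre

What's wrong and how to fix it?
Bug: COUNT(rating) skips NULLs, so groups with missing rating are undercounted

Fix: Use COUNT(*) to count all rows regardless of NULL

Corrected query:
SELECT genre, COUNT(*) FROM movies GROUP BY genre

Result:
genre  | COUNT(*)
-------+---------
Action | 2       
Drama  | 1       
Horror | 1       
Sci-Fi | 2       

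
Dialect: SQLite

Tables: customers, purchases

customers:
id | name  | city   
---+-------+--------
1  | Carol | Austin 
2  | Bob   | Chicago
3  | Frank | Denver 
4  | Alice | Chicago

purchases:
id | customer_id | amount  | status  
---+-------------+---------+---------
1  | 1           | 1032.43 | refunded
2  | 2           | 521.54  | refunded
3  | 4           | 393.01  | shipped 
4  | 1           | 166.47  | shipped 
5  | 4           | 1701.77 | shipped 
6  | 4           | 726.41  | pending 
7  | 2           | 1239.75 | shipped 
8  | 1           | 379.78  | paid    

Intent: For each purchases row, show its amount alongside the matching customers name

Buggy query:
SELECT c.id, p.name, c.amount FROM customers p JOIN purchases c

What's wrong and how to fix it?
Bug: JOIN with no ON clause produces a cartesian product; every purchases row pairs with every customers row

Fix: Add ON c.customer_id = p.id to the JOIN

Corrected query:
SELECT c.id, p.name, c.amount FROM customers p JOIN purchases c ON c.customer_id = p.id

Result:
id | name  | amount 
---+-------+--------
1  | Carol | 1032.43
2  | Bob   | 521.54 
3  | Alice | 393.01 
4  | Carol | 166.47 
5  | Alice | 1701.77
6  | Alice | 726.41 
7  | Bob   | 1239.75
8  | Carol | 379.78 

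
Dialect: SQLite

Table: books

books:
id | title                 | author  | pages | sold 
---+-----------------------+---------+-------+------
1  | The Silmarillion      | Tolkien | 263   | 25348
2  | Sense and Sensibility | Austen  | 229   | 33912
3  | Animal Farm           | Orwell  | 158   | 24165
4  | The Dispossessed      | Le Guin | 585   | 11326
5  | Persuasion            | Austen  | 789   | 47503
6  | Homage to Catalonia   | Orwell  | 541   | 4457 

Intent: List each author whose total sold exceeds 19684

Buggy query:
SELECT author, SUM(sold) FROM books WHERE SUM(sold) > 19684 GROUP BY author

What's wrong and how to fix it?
Bug: WHERE runs before GROUP BY, so aggregates aren't available there

Fix: Move the aggregate condition to a HAVING clause

Corrected query:
SELECT author, SUM(sold) FROM books GROUP BY author HAVING SUM(sold) > 19684

Result:
author  | SUM(sold)
--------+----------
Austen  | 81415    
Orwell  | 28622    
Tolkien | 25348    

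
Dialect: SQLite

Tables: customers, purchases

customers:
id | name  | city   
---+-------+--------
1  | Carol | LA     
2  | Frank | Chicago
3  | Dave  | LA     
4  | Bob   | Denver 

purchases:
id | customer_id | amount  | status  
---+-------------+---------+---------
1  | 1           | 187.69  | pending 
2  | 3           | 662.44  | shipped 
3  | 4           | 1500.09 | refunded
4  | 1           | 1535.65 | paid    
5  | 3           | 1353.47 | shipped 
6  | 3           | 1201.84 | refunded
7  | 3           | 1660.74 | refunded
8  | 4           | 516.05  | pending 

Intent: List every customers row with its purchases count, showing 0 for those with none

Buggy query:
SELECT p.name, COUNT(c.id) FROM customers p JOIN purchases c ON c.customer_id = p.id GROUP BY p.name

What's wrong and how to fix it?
Bug: INNER JOIN drops customers rows that have no matching purchases rows

Fix: Switch to LEFT JOIN to retain unmatched parent rows

Corrected query:
SELECT p.name, COUNT(c.id) FROM customers p LEFT JOIN purchases c ON c.customer_id = p.id GROUP BY p.name

Result:
name  | COUNT(c.id)
------+------------
Bob   | 2          
Carol | 2          
Dave  | 4          
Frank | 0          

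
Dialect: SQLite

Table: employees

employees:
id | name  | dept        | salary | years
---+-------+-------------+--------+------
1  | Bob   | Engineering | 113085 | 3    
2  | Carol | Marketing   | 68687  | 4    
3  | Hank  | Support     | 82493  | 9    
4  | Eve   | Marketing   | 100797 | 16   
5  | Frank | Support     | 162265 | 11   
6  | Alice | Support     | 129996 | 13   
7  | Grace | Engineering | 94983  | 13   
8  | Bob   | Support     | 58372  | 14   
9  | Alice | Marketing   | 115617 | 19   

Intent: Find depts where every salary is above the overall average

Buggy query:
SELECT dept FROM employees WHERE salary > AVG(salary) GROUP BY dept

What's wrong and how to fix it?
Bug: WHERE evaluates per row before aggregation, so AVG() is unavailable

Fix: Use a subquery for AVG and a HAVING MIN(...) filter so the condition holds for every row in the group

Corrected query:
SELECT dept FROM employees GROUP BY dept HAVING MIN(salary) > (SELECT AVG(salary) FROM employees)

Result:
(no rows)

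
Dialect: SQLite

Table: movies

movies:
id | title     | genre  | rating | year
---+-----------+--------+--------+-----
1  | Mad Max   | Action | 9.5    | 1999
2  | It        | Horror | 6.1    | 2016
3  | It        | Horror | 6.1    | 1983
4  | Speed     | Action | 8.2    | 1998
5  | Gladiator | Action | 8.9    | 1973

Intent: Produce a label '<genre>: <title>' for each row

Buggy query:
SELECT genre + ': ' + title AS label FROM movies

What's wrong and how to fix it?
Bug: '+' is numeric addition; on text columns SQLite converts them to 0 instead of concatenating

Fix: Replace + with || to concatenate text

Corrected query:
SELECT genre || ': ' || title AS label FROM movies

Result:
label            
-----------------
Action: Mad Max  
Horror: It       
Horror: It       
Action: Speed    
Action: Gladiator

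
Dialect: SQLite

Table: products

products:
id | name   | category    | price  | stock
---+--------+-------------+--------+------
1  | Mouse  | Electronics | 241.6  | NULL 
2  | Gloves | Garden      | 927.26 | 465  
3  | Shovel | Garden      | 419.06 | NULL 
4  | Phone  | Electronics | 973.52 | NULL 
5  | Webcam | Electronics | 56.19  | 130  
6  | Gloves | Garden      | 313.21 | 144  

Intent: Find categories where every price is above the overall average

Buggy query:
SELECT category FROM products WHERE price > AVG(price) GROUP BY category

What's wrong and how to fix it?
Bug: AVG() is an aggregate; it can't sit directly in WHERE

Fix: Use a subquery for AVG and a HAVING MIN(...) filter so the condition holds for every row in the group

Corrected query:
SELECT category FROM products GROUP BY category HAVING MIN(price) > (SELECT AVG(price) FROM products)

Result:
(no rows)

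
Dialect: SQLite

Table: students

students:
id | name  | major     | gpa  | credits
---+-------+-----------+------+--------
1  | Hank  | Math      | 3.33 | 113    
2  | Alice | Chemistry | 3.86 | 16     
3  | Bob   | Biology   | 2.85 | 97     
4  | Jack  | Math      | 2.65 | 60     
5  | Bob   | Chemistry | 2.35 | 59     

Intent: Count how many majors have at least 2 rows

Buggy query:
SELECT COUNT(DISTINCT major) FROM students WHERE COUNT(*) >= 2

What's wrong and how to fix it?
Bug: WHERE filters individual rows, not groups, so a group-level COUNT is invalid there

Fix: Use a subquery that GROUPs and filters with HAVING, then count its rows

Corrected query:
SELECT COUNT(*) FROM (SELECT major FROM students GROUP BY major HAVING COUNT(*) >= 2)

Result:
COUNT(*)
--------
2       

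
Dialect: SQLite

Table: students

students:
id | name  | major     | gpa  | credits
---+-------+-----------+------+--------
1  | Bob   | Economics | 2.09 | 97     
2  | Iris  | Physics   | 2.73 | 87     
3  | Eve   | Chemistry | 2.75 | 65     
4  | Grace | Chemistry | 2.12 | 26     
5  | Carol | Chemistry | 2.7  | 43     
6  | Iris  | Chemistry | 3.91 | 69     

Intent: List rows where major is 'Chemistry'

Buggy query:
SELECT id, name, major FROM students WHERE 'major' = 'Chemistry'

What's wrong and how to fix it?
Bug: 'major' in single quotes is a string literal, not the column; the comparison is literal-vs-literal and never true

Fix: Reference the column as major without single quotes

Corrected query:
SELECT id, name, major FROM students WHERE major = 'Chemistry'

Result:
id | name  | major    
---+-------+----------
3  | Eve   | Chemistry
4  | Grace | Chemistry
5  | Carol | Chemistry
6  | Iris  | Chemistry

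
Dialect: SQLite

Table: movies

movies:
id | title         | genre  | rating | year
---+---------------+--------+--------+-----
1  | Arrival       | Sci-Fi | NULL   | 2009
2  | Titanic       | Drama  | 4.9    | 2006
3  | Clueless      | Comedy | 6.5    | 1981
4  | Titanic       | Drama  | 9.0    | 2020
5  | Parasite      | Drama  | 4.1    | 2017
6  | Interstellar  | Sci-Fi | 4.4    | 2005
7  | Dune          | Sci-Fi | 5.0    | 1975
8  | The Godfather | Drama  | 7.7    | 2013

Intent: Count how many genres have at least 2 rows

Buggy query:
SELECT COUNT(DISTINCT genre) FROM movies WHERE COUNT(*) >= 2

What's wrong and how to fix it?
Bug: COUNT(*) cannot appear in WHERE; the per-group count doesn't exist yet

Fix: Use a subquery that GROUPs and filters with HAVING, then count its rows

Corrected query:
SELECT COUNT(*) FROM (SELECT genre FROM movies GROUP BY genre HAVING COUNT(*) >= 2)

Result:
COUNT(*)
--------
2       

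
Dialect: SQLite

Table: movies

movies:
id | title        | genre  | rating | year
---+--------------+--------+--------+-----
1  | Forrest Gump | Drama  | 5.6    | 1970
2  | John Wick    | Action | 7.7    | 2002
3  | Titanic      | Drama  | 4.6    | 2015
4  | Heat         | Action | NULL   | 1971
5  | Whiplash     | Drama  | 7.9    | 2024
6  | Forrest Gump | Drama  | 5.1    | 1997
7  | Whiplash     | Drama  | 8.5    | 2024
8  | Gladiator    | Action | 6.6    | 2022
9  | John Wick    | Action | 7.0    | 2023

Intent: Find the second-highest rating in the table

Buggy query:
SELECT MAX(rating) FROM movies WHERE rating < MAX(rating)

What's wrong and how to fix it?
Bug: MAX(rating) on the right of the comparison is an aggregate-in-WHERE error

Fix: Put the inner MAX in a scalar subquery

Corrected query:
SELECT MAX(rating) FROM movies WHERE rating < (SELECT MAX(rating) FROM movies)

Result:
MAX(rating)
-----------
7.9        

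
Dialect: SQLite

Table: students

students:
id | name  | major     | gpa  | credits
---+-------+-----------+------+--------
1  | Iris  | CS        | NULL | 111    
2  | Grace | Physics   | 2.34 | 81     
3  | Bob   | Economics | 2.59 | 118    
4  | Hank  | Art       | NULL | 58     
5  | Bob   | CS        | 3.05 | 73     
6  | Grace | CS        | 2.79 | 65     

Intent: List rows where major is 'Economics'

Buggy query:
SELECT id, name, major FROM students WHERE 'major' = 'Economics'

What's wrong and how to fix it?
Bug: 'major' in single quotes is a string literal, not the column; the comparison is literal-vs-literal and never true

Fix: Reference the column as major without single quotes

Corrected query:
SELECT id, name, major FROM students WHERE major = 'Economics'

Result:
id | name | major    
---+------+----------
3  | Bob  | Economics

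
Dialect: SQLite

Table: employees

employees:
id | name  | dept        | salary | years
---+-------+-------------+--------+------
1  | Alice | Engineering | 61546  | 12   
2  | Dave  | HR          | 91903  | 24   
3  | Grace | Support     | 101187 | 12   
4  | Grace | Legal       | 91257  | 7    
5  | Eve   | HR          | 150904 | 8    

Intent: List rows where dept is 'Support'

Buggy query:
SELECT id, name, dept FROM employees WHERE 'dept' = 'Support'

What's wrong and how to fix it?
Bug: 'dept' in single quotes is a string literal, not the column; the comparison is literal-vs-literal and never true

Fix: Reference the column as dept without single quotes

Corrected query:
SELECT id, name, dept FROM employees WHERE dept = 'Support'

Result:
id | name  | dept   
---+-------+--------
3  | Grace | Support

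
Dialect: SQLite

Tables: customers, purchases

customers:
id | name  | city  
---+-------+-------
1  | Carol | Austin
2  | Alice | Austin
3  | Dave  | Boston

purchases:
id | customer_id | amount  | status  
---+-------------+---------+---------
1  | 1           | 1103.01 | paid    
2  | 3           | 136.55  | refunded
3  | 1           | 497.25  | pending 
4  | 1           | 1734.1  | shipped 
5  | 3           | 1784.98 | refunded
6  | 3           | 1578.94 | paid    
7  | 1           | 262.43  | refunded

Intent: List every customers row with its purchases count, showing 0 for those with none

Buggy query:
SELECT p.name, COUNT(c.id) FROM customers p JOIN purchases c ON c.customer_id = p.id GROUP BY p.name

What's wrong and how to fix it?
Bug: INNER JOIN drops customers rows that have no matching purchases rows

Fix: Use LEFT JOIN so parents without children still appear (COUNT(c.id) gives 0)

Corrected query:
SELECT p.name, COUNT(c.id) FROM customers p LEFT JOIN purchases c ON c.customer_id = p.id GROUP BY p.name

Result:
name  | COUNT(c.id)
------+------------
Alice | 0          
Carol | 4          
Dave  | 3          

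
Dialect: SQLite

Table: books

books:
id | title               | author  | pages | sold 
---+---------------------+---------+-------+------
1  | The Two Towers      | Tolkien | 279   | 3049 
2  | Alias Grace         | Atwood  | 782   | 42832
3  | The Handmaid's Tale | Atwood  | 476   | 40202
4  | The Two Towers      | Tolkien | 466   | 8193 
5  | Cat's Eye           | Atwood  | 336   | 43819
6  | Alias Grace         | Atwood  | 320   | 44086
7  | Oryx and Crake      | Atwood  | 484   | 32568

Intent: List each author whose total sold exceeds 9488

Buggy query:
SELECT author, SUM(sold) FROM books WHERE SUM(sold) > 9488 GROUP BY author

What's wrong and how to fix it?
Bug: Aggregate functions cannot appear in a WHERE clause

Fix: Move the aggregate condition to a HAVING clause

Corrected query:
SELECT author, SUM(sold) FROM books GROUP BY author HAVING SUM(sold) > 9488

Result:
author  | SUM(sold)
--------+----------
Atwood  | 203507   
Tolkien | 11242    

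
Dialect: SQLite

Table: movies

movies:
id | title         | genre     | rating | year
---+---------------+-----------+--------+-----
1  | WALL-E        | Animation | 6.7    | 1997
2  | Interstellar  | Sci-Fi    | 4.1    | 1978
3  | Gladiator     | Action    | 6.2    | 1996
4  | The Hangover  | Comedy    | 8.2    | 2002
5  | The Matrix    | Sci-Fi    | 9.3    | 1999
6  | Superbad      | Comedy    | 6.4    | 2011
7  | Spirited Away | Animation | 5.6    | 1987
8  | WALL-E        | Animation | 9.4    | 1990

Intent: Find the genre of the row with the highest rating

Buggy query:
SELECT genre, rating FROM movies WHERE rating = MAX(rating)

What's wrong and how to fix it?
Bug: WHERE is evaluated per row; an aggregate over the whole table isn't defined there

Fix: Use a subquery: WHERE rating = (SELECT MAX(rating) FROM movies)

Corrected query:
SELECT genre, rating FROM movies WHERE rating = (SELECT MAX(rating) FROM movies)

Result:
genre     | rating
----------+-------
Animation | 9.4   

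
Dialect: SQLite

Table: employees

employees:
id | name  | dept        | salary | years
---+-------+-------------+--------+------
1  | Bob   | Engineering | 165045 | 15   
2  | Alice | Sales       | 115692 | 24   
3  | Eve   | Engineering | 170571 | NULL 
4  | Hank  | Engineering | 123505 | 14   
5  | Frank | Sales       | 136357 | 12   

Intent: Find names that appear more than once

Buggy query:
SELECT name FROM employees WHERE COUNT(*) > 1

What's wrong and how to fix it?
Bug: WHERE can't reference COUNT(*); aggregates are computed after WHERE

Fix: Group first, then use HAVING for the count condition

Corrected query:
SELECT name FROM employees GROUP BY name HAVING COUNT(*) > 1

Result:
(no rows)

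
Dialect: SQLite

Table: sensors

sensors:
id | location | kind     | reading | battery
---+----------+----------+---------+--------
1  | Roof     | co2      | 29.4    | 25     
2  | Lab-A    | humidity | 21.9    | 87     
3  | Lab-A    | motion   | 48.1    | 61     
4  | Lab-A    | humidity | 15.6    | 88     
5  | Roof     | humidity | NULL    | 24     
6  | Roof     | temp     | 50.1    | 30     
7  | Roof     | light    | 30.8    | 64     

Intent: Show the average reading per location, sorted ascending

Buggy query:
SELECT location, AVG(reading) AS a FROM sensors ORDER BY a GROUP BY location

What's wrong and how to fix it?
Bug: ORDER BY appears before GROUP BY; SQL clause order requires GROUP BY first

Fix: Move ORDER BY to the end, after GROUP BY

Corrected query:
SELECT location, AVG(reading) AS a FROM sensors GROUP BY location ORDER BY a

Result:
location | a        
---------+----------
Lab-A    | 28.533333
Roof     | 36.766667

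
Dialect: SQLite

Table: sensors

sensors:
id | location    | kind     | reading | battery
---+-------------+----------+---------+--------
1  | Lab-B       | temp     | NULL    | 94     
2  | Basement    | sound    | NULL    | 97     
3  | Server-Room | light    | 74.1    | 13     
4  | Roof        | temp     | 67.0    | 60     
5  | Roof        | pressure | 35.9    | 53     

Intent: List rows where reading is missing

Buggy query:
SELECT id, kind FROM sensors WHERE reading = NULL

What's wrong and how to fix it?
Bug: '= NULL' is always unknown in SQL three-valued logic, so no rows match

Fix: Replace '= NULL' with 'IS NULL'

Corrected query:
SELECT id, kind FROM sensors WHERE reading IS NULL

Result:
id | kind 
---+------
1  | temp 
2  | sound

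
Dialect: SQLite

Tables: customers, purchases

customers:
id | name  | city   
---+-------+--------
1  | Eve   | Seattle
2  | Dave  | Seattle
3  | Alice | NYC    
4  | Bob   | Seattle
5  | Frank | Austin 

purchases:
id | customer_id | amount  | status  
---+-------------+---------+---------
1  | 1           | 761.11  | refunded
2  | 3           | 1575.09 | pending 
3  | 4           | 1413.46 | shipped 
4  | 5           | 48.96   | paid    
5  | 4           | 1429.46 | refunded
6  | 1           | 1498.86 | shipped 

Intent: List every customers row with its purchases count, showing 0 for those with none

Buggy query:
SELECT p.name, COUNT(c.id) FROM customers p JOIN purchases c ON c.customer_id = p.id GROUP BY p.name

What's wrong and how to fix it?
Bug: An inner join excludes parents with zero children

Fix: Use LEFT JOIN so parents without children still appear (COUNT(c.id) gives 0)

Corrected query:
SELECT p.name, COUNT(c.id) FROM customers p LEFT JOIN purchases c ON c.customer_id = p.id GROUP BY p.name

Result:
name  | COUNT(c.id)
------+------------
Alice | 1          
Bob   | 2          
Dave  | 0          
Eve   | 2          
Frank | 1          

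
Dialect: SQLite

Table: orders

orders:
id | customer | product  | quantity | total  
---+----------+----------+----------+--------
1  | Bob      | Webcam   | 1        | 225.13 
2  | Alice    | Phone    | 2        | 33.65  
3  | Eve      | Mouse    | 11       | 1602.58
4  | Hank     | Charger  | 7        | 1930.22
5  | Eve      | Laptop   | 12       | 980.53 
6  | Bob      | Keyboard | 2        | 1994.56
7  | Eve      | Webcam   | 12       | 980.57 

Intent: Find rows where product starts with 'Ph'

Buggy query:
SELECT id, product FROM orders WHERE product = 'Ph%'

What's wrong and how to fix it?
Bug: '=' compares the literal string including the % character; pattern matching needs LIKE

Fix: Use LIKE for wildcard pattern matching

Corrected query:
SELECT id, product FROM orders WHERE product LIKE 'Ph%'

Result:
id | product
---+--------
2  | Phone  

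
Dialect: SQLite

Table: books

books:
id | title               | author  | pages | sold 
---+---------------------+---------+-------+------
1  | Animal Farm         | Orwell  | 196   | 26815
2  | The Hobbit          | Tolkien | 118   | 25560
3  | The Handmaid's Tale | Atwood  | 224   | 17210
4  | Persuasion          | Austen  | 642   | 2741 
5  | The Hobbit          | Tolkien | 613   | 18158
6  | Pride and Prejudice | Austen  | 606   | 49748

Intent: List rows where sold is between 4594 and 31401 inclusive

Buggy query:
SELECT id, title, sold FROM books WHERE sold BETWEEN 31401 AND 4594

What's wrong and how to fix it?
Bug: The bounds are reversed; BETWEEN a AND b requires a <= b to match anything

Fix: Write BETWEEN 4594 AND 31401

Corrected query:
SELECT id, title, sold FROM books WHERE sold BETWEEN 4594 AND 31401

Result:
id | title               | sold 
---+---------------------+------
1  | Animal Farm         | 26815
2  | The Hobbit          | 25560
3  | The Handmaid's Tale | 17210
5  | The Hobbit          | 18158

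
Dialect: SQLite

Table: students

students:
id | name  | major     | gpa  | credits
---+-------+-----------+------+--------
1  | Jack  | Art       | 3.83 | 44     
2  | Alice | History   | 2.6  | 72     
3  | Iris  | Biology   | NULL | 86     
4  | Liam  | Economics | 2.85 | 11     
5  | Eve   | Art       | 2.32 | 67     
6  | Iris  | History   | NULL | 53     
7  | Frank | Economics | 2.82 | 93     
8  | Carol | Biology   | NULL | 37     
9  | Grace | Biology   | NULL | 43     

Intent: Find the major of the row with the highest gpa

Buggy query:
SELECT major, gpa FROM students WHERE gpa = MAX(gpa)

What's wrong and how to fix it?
Bug: WHERE is evaluated per row; an aggregate over the whole table isn't defined there

Fix: Wrap MAX in a scalar subquery so WHERE compares against a single value

Corrected query:
SELECT major, gpa FROM students WHERE gpa = (SELECT MAX(gpa) FROM students)

Result:
major | gpa 
------+-----
Art   | 3.83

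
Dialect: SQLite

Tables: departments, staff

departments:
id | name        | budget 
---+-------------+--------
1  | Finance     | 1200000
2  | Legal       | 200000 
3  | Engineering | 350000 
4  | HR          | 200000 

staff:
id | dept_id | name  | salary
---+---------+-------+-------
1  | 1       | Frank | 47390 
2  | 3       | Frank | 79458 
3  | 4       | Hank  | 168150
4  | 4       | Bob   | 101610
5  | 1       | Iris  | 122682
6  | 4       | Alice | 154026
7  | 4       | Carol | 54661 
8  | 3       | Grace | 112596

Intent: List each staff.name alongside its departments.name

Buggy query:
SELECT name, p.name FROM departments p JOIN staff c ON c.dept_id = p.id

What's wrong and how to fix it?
Bug: Both tables have a 'name' column; the unqualified reference is ambiguous

Fix: Qualify the column with its table alias (c.name)

Corrected query:
SELECT c.name, p.name FROM departments p JOIN staff c ON c.dept_id = p.id

Result:
name  | name       
------+------------
Frank | Finance    
Frank | Engineering
Hank  | HR         
Bob   | HR         
Iris  | Finance    
Alice | HR         
Carol | HR         
Grace | Engineering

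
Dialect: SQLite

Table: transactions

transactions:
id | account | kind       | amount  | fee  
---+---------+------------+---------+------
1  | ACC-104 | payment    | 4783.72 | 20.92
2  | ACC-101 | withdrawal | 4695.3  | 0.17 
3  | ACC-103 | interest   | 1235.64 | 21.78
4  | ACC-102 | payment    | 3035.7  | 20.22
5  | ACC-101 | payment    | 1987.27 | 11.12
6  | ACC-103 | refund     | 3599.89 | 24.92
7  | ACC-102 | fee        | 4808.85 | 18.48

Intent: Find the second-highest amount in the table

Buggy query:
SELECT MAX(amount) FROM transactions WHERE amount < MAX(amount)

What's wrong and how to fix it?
Bug: The inner MAX is an aggregate inside WHERE, which is not allowed

Fix: Put the inner MAX in a scalar subquery

Corrected query:
SELECT MAX(amount) FROM transactions WHERE amount < (SELECT MAX(amount) FROM transactions)

Result:
MAX(amount)
-----------
4783.72    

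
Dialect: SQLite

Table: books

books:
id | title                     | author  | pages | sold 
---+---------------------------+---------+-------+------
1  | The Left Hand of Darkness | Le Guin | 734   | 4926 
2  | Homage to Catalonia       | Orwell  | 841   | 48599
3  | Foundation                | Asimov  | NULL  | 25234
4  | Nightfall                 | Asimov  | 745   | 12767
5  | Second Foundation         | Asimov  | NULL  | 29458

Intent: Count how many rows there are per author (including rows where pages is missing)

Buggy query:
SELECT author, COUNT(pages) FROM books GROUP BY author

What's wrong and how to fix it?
Bug: COUNT(pages) skips NULLs, so groups with missing pages are undercounted

Fix: Use COUNT(*) to count all rows regardless of NULL

Corrected query:
SELECT author, COUNT(*) FROM books GROUP BY author

Result:
author  | COUNT(*)
--------+---------
Asimov  | 3       
Le Guin | 1       
Orwell  | 1       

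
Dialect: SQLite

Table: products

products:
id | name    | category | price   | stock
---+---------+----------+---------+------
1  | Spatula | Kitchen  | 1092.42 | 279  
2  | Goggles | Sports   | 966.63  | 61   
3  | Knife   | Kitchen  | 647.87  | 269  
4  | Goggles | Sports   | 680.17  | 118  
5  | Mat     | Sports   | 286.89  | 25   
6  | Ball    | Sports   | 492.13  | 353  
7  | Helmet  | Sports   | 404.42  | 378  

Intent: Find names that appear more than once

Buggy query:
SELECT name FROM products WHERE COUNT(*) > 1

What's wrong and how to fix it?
Bug: WHERE can't reference COUNT(*); aggregates are computed after WHERE

Fix: GROUP BY name, then filter groups with HAVING COUNT(*) > 1

Corrected query:
SELECT name FROM products GROUP BY name HAVING COUNT(*) > 1

Result:
name   
-------
Goggles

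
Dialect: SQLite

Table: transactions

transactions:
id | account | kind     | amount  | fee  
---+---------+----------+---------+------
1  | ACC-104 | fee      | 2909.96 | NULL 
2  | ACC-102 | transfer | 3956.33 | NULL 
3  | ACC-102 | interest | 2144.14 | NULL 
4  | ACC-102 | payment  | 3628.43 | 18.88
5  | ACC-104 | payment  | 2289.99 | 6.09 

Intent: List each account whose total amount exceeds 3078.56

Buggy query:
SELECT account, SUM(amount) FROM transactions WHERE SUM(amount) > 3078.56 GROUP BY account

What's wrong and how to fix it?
Bug: SUM(amount) is an aggregate, but WHERE filters rows before aggregation

Fix: Use HAVING (which filters groups after aggregation) instead of WHERE

Corrected query:
SELECT account, SUM(amount) FROM transactions GROUP BY account HAVING SUM(amount) > 3078.56

Result:
account | SUM(amount)
--------+------------
ACC-102 | 9728.9     
ACC-104 | 5199.95    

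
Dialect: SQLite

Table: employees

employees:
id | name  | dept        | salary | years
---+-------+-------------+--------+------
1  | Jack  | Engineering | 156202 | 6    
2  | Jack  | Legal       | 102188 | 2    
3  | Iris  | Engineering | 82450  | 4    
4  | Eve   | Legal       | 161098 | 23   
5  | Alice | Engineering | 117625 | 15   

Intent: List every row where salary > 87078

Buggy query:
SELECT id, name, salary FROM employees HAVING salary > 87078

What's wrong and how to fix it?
Bug: HAVING filters the output of aggregation, but this query has no GROUP BY and no aggregate functions, so SQLite rejects it (HAVING clause on a non-aggregate query); the condition here is per row

Fix: Replace HAVING with WHERE since the condition applies to individual rows

Corrected query:
SELECT id, name, salary FROM employees WHERE salary > 87078

Result:
id | name  | salary
---+-------+-------
1  | Jack  | 156202
2  | Jack  | 102188
4  | Eve   | 161098
5  | Alice | 117625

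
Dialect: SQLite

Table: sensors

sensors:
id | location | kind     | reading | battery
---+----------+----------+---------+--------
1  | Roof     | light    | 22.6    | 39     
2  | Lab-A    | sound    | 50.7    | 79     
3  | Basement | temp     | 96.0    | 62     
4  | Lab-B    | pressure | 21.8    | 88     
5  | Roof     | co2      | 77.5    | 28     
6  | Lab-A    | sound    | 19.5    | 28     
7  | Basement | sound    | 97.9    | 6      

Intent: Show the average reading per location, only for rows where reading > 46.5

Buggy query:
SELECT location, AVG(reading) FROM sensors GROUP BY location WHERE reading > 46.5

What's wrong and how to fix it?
Bug: WHERE cannot follow GROUP BY

Fix: Place WHERE between FROM and GROUP BY

Corrected query:
SELECT location, AVG(reading) FROM sensors WHERE reading > 46.5 GROUP BY location

Result:
location | AVG(reading)
---------+-------------
Basement | 96.95       
Lab-A    | 50.7        
Roof     | 77.5        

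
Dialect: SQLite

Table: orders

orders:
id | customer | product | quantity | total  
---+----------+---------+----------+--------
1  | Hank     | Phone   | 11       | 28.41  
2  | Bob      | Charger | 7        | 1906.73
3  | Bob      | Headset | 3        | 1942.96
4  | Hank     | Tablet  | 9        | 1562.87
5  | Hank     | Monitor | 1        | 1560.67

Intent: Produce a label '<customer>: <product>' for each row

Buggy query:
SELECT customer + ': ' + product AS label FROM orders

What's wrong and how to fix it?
Bug: SQLite uses || for string concatenation; + coerces text to numbers (yielding 0)

Fix: Use the || operator for string concatenation

Corrected query:
SELECT customer || ': ' || product AS label FROM orders

Result:
label        
-------------
Hank: Phone  
Bob: Charger 
Bob: Headset 
Hank: Tablet 
Hank: Monitor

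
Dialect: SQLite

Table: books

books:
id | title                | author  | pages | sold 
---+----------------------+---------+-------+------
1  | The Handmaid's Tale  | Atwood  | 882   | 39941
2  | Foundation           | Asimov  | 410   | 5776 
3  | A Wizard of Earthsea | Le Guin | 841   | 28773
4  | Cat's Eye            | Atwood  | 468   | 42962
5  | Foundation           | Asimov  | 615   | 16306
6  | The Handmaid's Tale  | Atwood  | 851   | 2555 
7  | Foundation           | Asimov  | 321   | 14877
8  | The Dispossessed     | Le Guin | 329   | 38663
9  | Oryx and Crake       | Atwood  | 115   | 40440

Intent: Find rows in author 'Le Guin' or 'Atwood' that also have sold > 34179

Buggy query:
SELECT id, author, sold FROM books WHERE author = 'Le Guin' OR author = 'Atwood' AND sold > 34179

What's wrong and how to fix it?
Bug: AND binds tighter than OR, so this parses as author = 'Le Guin' OR (author = 'Atwood' AND sold > 34179)

Fix: Group the OR with parentheses (or use IN), then AND the threshold

Corrected query:
SELECT id, author, sold FROM books WHERE (author = 'Le Guin' OR author = 'Atwood') AND sold > 34179

Result:
id | author  | sold 
---+---------+------
1  | Atwood  | 39941
4  | Atwood  | 42962
8  | Le Guin | 38663
9  | Atwood  | 40440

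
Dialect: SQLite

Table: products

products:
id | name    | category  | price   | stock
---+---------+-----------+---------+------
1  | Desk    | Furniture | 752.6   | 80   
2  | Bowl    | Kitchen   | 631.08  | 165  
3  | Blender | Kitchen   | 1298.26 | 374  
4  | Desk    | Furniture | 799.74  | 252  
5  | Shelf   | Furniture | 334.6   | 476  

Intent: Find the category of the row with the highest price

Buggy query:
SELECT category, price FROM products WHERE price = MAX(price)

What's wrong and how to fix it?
Bug: MAX(price) is an aggregate and cannot be used directly in WHERE

Fix: Use a subquery: WHERE price = (SELECT MAX(price) FROM products)

Corrected query:
SELECT category, price FROM products WHERE price = (SELECT MAX(price) FROM products)

Result:
category | price  
---------+--------
Kitchen  | 1298.26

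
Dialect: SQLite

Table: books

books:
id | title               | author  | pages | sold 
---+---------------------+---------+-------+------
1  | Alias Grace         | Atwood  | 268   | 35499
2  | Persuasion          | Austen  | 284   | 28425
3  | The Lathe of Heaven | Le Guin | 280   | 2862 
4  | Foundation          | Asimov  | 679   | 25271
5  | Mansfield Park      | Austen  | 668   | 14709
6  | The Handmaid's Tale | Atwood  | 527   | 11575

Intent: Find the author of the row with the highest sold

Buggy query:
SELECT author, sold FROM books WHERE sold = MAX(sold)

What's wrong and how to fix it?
Bug: MAX(sold) is an aggregate and cannot be used directly in WHERE

Fix: Use a subquery: WHERE sold = (SELECT MAX(sold) FROM books)

Corrected query:
SELECT author, sold FROM books WHERE sold = (SELECT MAX(sold) FROM books)

Result:
author | sold 
-------+------
Atwood | 35499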